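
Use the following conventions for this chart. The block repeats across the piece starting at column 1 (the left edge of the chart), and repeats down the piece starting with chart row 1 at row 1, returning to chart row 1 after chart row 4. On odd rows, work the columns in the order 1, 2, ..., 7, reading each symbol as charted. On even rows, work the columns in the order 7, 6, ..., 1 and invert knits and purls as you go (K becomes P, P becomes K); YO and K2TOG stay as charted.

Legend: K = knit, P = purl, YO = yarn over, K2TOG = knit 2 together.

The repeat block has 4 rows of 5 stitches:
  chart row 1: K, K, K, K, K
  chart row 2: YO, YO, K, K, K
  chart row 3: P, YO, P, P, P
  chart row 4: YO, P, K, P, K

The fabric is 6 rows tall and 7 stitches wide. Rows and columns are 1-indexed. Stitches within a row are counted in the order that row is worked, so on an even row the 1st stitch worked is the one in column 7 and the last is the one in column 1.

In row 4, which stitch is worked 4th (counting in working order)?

For row 4: chart row = ((4-1) mod 4) + 1 = 4; this is a WS (even) row.
Chart row 4 tiled across columns 1-7: YO P K P K YO P
Wrong side: read the tiled row from column 7 down to 1 and exchange K with P (leave YO, K2TOG).
Row 4 as worked: K YO P K P K YO
The 4th stitch worked is K.

Result:
K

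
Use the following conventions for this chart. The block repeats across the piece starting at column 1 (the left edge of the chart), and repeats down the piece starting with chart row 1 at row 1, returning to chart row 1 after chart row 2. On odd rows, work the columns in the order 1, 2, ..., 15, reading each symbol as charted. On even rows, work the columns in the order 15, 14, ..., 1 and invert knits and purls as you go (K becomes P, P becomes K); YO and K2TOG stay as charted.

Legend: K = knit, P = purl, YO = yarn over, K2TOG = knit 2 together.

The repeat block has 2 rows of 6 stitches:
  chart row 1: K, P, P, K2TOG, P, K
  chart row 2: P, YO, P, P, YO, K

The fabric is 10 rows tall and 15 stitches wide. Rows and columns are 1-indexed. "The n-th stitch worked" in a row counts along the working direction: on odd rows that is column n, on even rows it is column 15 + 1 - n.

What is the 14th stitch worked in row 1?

Row 1 uses chart row ((1-1) mod 2)+1 = 1. Row 1 is odd, so RS.
Chart row 1 tiled across columns 1-15: K P P K2TOG P K K P P K2TOG P K K P P
RS row: no reversal, no swap; stitch n worked = column n.
Stitch 14 in working order -> P

Stitch:
P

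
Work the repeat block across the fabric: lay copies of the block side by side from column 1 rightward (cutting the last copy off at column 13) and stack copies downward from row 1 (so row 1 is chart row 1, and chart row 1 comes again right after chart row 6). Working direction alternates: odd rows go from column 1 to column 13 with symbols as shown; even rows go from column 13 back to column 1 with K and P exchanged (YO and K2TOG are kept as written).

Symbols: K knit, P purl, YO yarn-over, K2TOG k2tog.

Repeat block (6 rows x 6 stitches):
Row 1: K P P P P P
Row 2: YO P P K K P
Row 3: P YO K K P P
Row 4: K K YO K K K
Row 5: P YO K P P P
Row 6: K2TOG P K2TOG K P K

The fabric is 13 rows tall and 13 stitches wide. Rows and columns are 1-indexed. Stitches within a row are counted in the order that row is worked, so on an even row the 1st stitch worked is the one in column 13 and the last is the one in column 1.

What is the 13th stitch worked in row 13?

Stitch:
K

Derivation:
Row 13 uses chart row ((13-1) mod 6)+1 = 1. Row 13 is odd, so RS.
Chart row 1 tiled across columns 1-13: K P P P P P K P P P P P K
RS row: no reversal, no swap; stitch n worked = column n.
Stitch 13 in working order -> K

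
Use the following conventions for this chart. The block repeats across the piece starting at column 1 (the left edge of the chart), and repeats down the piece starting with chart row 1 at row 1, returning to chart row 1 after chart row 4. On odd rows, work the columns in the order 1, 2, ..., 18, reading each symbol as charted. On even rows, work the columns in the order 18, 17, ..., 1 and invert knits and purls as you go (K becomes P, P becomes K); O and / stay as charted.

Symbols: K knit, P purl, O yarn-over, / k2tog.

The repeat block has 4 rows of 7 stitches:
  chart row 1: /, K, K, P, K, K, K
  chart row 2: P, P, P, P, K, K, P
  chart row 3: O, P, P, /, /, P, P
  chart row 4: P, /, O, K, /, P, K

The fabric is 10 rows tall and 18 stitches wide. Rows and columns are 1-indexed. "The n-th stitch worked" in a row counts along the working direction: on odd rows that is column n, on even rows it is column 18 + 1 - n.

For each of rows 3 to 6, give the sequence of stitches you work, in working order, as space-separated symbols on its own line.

Row 3: chart row 3, RS - tile across columns 1-18 and work as-is.
Row 4: chart row 4, WS - tiled (columns 1-18): P / O K / P K P / O K / P K P / O K; work from column 18 back to 1 with K<->P swapped.
Row 5: chart row 1, RS - tile across columns 1-18 and work as-is.
Row 6: chart row 2, WS - tiled (columns 1-18): P P P P K K P P P P P K K P P P P P; work from column 18 back to 1 with K<->P swapped.

Rows as worked:
O P P / / P P O P P / / P P O P P /
P O / K P K / P O / K P K / P O / K
/ K K P K K K / K K P K K K / K K P
K K K K K P P K K K K K P P K K K K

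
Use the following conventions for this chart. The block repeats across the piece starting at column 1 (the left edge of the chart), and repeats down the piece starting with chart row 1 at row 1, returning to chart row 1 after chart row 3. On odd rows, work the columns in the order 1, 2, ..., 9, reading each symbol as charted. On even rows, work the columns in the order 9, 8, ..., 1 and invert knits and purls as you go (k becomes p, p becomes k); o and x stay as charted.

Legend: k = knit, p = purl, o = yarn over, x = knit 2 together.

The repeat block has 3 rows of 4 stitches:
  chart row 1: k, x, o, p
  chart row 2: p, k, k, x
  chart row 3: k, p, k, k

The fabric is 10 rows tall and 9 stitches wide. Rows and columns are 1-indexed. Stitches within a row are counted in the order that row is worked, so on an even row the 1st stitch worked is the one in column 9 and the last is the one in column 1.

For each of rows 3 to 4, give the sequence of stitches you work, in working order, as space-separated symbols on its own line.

Rows as worked:
k p k k k p k k k
p k o x p k o x p

Derivation:
Row 3: chart row 3, RS - tile across columns 1-9 and work as-is.
Row 4: chart row 1, WS - tiled (columns 1-9): k x o p k x o p k; work from column 9 back to 1 with k<->p swapped.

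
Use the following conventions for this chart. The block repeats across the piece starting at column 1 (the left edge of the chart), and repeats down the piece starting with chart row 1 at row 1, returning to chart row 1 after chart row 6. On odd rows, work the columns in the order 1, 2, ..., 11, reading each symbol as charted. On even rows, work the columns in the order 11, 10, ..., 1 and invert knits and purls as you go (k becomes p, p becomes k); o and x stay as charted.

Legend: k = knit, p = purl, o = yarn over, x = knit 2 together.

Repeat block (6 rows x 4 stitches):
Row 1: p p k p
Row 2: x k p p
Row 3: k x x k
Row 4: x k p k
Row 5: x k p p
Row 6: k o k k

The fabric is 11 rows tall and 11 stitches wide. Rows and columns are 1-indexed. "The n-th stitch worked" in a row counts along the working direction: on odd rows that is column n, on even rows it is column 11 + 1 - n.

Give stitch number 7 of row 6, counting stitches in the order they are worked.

Stitch:
p

Derivation:
Row 6: (6-1) mod 6 = 5, so use chart row 6. Even row -> WS.
Chart row 6 tiled across columns 1-11: k o k k k o k k k o k
Wrong side: read the tiled row from column 11 down to 1 and exchange k with p (leave o, x).
Row 6 as worked: p o p p p o p p p o p
Stitch 7 in working order -> p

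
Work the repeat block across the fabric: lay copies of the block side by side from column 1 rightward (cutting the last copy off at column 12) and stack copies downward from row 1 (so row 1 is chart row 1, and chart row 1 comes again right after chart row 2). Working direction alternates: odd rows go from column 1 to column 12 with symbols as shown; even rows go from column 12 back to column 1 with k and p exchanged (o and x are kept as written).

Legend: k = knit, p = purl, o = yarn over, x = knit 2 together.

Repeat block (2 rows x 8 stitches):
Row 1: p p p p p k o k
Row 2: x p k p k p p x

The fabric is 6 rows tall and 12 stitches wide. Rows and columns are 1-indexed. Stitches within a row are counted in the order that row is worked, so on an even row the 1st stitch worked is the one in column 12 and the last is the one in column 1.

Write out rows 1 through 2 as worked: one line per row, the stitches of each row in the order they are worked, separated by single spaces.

Row 1: chart row 1, RS - tile across columns 1-12 and work as-is.
Row 2: chart row 2, WS - tiled (columns 1-12): x p k p k p p x x p k p; work from column 12 back to 1 with k<->p swapped.

Rows as worked:
p p p p p k o k p p p p
k p k x x k k p k p k x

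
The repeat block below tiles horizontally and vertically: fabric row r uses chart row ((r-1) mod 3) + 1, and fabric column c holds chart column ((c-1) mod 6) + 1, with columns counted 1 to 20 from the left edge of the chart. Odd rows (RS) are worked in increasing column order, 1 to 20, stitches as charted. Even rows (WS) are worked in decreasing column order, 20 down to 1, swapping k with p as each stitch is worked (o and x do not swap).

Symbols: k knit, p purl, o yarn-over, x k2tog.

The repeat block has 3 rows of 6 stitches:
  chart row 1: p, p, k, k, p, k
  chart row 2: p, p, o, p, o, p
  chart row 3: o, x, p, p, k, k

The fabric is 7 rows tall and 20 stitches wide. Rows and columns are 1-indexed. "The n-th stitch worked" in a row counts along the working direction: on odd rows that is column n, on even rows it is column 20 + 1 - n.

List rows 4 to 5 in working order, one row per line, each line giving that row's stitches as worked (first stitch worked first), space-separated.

Row 4: chart row 1, WS - tiled (columns 1-20): p p k k p k p p k k p k p p k k p k p p; work from column 20 back to 1 with k<->p swapped.
Row 5: chart row 2, RS - tile across columns 1-20 and work as-is.

Rows as worked:
k k p k p p k k p k p p k k p k p p k k
p p o p o p p p o p o p p p o p o p p p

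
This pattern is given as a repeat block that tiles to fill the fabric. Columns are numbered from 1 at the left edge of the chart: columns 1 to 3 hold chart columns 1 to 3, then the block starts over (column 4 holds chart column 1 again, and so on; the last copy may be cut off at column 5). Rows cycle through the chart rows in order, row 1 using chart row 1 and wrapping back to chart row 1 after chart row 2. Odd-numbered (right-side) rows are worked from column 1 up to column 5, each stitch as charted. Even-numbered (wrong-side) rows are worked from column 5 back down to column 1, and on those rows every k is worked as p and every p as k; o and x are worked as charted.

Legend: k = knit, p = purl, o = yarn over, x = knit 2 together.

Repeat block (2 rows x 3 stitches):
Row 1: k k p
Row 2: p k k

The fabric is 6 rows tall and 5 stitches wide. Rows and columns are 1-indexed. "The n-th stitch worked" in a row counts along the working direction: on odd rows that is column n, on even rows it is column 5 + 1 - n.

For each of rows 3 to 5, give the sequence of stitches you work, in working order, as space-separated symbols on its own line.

Row 3: chart row 1, RS - tile across columns 1-5 and work as-is.
Row 4: chart row 2, WS - tiled (columns 1-5): p k k p k; work from column 5 back to 1 with k<->p swapped.
Row 5: chart row 1, RS - tile across columns 1-5 and work as-is.

Result:
k k p k k
p k p p k
k k p k k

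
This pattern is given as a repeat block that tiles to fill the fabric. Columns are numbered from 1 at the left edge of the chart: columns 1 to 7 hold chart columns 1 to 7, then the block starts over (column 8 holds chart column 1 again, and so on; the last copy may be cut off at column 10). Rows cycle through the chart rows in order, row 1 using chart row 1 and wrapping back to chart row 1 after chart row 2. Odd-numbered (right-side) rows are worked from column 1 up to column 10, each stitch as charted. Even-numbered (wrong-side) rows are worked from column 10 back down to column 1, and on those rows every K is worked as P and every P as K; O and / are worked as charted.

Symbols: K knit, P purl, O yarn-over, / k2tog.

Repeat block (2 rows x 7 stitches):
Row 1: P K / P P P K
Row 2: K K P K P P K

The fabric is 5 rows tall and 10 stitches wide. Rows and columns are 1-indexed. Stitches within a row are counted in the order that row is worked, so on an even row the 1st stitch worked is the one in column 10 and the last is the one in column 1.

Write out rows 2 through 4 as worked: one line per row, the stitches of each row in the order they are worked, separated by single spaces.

Result:
K P P P K K P K P P
P K / P P P K P K /
K P P P K K P K P P

Derivation:
Row 2: chart row 2, WS - tiled (columns 1-10): K K P K P P K K K P; work from column 10 back to 1 with K<->P swapped.
Row 3: chart row 1, RS - tile across columns 1-10 and work as-is.
Row 4: chart row 2, WS - tiled (columns 1-10): K K P K P P K K K P; work from column 10 back to 1 with K<->P swapped.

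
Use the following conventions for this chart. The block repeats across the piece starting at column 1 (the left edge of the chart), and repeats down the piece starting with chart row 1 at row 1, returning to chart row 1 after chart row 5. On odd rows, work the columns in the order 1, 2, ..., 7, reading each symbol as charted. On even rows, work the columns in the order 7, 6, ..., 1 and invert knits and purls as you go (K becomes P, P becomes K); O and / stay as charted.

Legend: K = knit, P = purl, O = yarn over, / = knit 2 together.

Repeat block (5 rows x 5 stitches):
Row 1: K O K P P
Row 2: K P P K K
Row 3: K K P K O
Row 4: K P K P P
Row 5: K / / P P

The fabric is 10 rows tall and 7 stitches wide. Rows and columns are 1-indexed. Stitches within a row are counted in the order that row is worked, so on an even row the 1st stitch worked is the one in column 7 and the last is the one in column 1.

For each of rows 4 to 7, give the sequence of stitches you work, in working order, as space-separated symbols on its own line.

Row 4: chart row 4, WS - tiled (columns 1-7): K P K P P K P; work from column 7 back to 1 with K<->P swapped.
Row 5: chart row 5, RS - tile across columns 1-7 and work as-is.
Row 6: chart row 1, WS - tiled (columns 1-7): K O K P P K O; work from column 7 back to 1 with K<->P swapped.
Row 7: chart row 2, RS - tile across columns 1-7 and work as-is.

Result:
K P K K P K P
K / / P P K /
O P K K P O P
K P P K K K P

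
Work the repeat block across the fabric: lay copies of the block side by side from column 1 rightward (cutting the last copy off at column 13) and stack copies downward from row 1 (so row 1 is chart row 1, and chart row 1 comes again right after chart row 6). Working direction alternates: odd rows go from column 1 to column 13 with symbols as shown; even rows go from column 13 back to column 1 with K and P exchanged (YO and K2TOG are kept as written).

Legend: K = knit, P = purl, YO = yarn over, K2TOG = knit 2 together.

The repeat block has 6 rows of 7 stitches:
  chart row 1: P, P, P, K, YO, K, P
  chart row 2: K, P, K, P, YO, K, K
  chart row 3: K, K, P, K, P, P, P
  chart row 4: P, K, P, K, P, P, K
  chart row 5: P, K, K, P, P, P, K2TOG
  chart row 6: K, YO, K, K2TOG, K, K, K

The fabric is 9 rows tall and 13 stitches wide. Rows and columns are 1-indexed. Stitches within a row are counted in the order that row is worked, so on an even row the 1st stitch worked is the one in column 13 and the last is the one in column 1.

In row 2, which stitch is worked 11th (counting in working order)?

For row 2: chart row = ((2-1) mod 6) + 1 = 2; this is a WS (even) row.
Chart row 2 tiled across columns 1-13: K P K P YO K K K P K P YO K
Wrong side: read the tiled row from column 13 down to 1 and exchange K with P (leave YO, K2TOG).
Row 2 as worked: P YO K P K P P P YO K P K P
Stitch 11 in working order -> P

Result:
P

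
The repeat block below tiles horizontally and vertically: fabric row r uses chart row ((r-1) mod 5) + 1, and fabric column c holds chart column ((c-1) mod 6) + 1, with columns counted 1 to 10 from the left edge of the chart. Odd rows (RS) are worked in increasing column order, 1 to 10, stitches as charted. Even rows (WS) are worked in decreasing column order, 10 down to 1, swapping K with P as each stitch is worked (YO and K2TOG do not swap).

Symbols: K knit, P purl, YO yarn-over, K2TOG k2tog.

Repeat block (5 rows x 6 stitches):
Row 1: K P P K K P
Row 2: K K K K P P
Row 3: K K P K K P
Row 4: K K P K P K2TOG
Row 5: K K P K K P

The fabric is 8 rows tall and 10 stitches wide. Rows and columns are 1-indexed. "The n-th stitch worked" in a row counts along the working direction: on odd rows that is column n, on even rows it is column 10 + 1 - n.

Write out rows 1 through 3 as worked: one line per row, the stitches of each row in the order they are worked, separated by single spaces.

Row 1: chart row 1, RS - tile across columns 1-10 and work as-is.
Row 2: chart row 2, WS - tiled (columns 1-10): K K K K P P K K K K; work from column 10 back to 1 with K<->P swapped.
Row 3: chart row 3, RS - tile across columns 1-10 and work as-is.

Result:
K P P K K P K P P K
P P P P K K P P P P
K K P K K P K K P K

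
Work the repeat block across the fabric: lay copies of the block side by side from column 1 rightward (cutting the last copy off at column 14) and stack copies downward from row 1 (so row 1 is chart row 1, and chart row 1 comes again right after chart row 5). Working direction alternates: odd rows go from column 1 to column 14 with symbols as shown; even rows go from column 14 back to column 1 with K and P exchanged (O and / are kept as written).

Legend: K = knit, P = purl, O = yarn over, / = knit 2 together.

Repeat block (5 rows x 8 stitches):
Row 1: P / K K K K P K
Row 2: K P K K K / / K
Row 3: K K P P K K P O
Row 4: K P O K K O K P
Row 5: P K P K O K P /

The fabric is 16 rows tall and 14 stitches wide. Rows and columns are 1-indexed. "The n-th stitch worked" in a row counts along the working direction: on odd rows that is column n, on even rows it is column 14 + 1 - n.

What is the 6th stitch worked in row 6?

For row 6: chart row = ((6-1) mod 5) + 1 = 1; this is a WS (even) row.
Chart row 1 tiled across columns 1-14: P / K K K K P K P / K K K K
Wrong side: read the tiled row from column 14 down to 1 and exchange K with P (leave O, /).
Row 6 as worked: P P P P / K P K P P P P / K
The 6th stitch worked is K.

== STITCH ==
K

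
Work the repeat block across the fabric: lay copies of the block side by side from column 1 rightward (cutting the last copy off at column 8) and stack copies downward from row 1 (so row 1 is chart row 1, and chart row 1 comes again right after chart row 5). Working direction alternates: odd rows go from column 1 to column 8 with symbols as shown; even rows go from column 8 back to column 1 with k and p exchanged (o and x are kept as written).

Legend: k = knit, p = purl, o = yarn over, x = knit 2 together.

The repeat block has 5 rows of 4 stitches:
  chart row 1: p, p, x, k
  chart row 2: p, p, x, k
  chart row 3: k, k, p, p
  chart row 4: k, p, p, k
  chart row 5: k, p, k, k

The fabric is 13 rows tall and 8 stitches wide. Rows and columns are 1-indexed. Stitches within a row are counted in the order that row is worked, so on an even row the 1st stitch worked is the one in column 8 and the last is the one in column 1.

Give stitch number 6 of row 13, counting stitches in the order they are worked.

Row 13 uses chart row ((13-1) mod 5)+1 = 3. Row 13 is odd, so RS.
Chart row 3 tiled across columns 1-8: k k p p k k p p
RS row: no reversal, no swap; stitch n worked = column n.
Counting 6 along the worked row gives k.

Result:
k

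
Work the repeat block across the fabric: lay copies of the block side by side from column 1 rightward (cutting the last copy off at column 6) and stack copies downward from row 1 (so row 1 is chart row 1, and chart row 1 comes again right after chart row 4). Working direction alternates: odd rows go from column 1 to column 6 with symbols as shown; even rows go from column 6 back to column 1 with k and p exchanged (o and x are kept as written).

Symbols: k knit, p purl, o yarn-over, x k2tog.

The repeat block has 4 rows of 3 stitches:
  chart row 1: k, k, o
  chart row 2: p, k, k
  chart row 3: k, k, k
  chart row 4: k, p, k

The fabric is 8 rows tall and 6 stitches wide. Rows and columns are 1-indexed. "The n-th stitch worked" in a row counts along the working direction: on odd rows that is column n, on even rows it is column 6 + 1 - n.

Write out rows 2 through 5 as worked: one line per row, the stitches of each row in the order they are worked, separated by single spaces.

Result:
p p k p p k
k k k k k k
p k p p k p
k k o k k o

Derivation:
Row 2: chart row 2, WS - tiled (columns 1-6): p k k p k k; work from column 6 back to 1 with k<->p swapped.
Row 3: chart row 3, RS - tile across columns 1-6 and work as-is.
Row 4: chart row 4, WS - tiled (columns 1-6): k p k k p k; work from column 6 back to 1 with k<->p swapped.
Row 5: chart row 1, RS - tile across columns 1-6 and work as-is.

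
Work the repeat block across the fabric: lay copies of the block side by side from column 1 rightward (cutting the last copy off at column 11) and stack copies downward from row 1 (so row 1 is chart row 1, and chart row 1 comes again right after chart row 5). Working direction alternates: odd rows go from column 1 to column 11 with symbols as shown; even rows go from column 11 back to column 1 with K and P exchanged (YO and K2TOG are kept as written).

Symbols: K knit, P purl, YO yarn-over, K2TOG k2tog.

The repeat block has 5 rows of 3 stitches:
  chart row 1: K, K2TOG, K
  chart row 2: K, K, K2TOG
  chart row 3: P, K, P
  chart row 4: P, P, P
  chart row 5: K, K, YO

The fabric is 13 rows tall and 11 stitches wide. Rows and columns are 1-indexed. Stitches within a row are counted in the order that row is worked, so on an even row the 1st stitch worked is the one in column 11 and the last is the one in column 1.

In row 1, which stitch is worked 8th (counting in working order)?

For row 1: chart row = ((1-1) mod 5) + 1 = 1; this is a RS (odd) row.
Chart row 1 tiled across columns 1-11: K K2TOG K K K2TOG K K K2TOG K K K2TOG
RS: work column 1 to column 11, symbols as charted — the tiled row is the row as worked.
Stitch 8 in working order -> K2TOG

Result:
K2TOG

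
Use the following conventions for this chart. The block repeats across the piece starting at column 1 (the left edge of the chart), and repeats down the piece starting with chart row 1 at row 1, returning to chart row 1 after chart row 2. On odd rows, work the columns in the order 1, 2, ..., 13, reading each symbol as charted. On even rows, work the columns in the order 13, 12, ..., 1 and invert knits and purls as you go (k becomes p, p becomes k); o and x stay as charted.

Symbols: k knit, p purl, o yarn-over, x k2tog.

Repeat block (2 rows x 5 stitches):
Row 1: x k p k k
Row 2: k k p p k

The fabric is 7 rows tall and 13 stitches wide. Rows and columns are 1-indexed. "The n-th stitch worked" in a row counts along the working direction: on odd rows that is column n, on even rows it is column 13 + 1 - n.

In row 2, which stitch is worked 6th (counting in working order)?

Row 2 uses chart row ((2-1) mod 2)+1 = 2. Row 2 is even, so WS.
Chart row 2 tiled across columns 1-13: k k p p k k k p p k k k p
Wrong side: read the tiled row from column 13 down to 1 and exchange k with p (leave o, x).
Row 2 as worked: k p p p k k p p p k k p p
The 6th stitch worked is k.

Result:
k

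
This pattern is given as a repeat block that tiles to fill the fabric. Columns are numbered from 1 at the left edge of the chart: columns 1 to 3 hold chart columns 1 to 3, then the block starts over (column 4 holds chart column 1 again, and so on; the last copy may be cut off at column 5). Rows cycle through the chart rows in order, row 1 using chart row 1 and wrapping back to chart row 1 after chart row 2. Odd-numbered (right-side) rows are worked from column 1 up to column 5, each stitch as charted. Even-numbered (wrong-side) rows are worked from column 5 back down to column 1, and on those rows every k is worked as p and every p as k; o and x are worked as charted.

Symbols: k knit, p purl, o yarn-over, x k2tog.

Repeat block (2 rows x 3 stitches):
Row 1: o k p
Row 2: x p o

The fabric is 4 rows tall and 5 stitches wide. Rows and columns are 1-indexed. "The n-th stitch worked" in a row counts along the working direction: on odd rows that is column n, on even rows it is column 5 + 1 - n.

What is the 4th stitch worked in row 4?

For row 4: chart row = ((4-1) mod 2) + 1 = 2; this is a WS (even) row.
Chart row 2 tiled across columns 1-5: x p o x p
WS row: flip the tiled sequence (start at column 5) and apply k<->p; o and x stay.
Row 4 as worked: k x o k x
The 4th stitch worked is k.

Stitch:
k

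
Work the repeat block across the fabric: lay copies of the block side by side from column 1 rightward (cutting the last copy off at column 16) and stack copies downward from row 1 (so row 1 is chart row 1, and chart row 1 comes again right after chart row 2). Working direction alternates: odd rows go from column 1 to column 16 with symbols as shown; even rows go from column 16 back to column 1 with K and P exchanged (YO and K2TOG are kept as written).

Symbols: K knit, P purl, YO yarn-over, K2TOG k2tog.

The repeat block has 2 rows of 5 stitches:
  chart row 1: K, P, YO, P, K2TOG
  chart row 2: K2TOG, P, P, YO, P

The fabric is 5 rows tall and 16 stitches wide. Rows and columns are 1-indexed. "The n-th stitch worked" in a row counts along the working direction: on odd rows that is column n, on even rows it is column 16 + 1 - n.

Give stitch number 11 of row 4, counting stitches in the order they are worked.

Row 4 uses chart row ((4-1) mod 2)+1 = 2. Row 4 is even, so WS.
Chart row 2 tiled across columns 1-16: K2TOG P P YO P K2TOG P P YO P K2TOG P P YO P K2TOG
WS: work from column 16 back to column 1 (reverse the tiled row), swapping K<->P (YO and K2TOG unchanged).
Row 4 as worked: K2TOG K YO K K K2TOG K YO K K K2TOG K YO K K K2TOG
Counting 11 along the worked row gives K2TOG.

Stitch:
K2TOG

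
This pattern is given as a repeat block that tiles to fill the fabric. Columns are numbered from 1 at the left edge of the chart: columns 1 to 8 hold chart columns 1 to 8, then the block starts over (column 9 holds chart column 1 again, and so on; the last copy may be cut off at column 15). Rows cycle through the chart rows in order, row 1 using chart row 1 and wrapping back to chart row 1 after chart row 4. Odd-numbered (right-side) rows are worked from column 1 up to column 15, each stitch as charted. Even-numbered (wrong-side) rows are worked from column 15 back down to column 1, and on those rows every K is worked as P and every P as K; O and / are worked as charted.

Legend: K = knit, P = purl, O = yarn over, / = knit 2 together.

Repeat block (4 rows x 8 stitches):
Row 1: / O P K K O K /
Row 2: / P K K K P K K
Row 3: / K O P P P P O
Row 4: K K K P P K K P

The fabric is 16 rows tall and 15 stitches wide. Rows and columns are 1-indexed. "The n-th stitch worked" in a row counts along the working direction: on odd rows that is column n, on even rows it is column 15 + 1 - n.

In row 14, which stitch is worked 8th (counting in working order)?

Row 14: (14-1) mod 4 = 1, so use chart row 2. Even row -> WS.
Chart row 2 tiled across columns 1-15: / P K K K P K K / P K K K P K
WS: work from column 15 back to column 1 (reverse the tiled row), swapping K<->P (O and / unchanged).
Row 14 as worked: P K P P P K / P P K P P P K /
Counting 8 along the worked row gives P.

Stitch:
P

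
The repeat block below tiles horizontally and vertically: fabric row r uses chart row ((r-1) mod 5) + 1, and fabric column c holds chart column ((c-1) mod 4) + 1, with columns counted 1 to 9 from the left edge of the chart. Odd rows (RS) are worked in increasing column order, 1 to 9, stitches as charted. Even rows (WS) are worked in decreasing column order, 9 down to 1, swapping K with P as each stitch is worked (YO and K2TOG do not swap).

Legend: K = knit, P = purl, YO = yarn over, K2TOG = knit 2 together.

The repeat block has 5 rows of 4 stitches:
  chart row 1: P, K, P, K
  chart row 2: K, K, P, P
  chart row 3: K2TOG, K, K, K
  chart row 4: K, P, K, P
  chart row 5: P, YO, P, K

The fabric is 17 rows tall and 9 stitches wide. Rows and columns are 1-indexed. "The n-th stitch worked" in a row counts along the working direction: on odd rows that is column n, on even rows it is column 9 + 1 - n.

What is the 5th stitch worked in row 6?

For row 6: chart row = ((6-1) mod 5) + 1 = 1; this is a WS (even) row.
Chart row 1 tiled across columns 1-9: P K P K P K P K P
WS row: flip the tiled sequence (start at column 9) and apply K<->P; YO and K2TOG stay.
Row 6 as worked: K P K P K P K P K
Counting 5 along the worked row gives K.

Result:
K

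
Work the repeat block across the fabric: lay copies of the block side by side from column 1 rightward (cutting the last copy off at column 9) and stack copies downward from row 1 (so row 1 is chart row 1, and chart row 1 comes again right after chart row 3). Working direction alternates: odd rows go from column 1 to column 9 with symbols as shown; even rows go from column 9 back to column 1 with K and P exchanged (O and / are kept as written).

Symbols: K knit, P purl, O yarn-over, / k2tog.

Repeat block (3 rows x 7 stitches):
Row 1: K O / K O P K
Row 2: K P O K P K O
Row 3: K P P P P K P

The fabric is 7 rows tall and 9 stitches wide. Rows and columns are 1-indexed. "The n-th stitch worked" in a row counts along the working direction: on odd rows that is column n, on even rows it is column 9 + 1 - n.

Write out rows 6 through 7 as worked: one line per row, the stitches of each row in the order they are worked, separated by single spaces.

Row 6: chart row 3, WS - tiled (columns 1-9): K P P P P K P K P; work from column 9 back to 1 with K<->P swapped.
Row 7: chart row 1, RS - tile across columns 1-9 and work as-is.

Rows as worked:
K P K P K K K K P
K O / K O P K K O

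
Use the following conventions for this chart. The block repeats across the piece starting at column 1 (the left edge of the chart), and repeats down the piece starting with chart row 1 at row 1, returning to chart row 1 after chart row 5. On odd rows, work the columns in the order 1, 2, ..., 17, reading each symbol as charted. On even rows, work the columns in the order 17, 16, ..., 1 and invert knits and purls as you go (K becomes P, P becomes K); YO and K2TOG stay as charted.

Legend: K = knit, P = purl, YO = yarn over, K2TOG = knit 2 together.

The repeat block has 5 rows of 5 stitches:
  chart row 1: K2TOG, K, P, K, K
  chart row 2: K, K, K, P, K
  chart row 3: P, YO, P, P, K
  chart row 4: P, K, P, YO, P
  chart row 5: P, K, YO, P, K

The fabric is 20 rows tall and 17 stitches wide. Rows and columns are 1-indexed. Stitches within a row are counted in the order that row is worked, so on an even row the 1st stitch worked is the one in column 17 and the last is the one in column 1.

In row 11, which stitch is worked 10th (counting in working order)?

Stitch:
K

Derivation:
For row 11: chart row = ((11-1) mod 5) + 1 = 1; this is a RS (odd) row.
Chart row 1 tiled across columns 1-17: K2TOG K P K K K2TOG K P K K K2TOG K P K K K2TOG K
RS row: no reversal, no swap; stitch n worked = column n.
Counting 10 along the worked row gives K.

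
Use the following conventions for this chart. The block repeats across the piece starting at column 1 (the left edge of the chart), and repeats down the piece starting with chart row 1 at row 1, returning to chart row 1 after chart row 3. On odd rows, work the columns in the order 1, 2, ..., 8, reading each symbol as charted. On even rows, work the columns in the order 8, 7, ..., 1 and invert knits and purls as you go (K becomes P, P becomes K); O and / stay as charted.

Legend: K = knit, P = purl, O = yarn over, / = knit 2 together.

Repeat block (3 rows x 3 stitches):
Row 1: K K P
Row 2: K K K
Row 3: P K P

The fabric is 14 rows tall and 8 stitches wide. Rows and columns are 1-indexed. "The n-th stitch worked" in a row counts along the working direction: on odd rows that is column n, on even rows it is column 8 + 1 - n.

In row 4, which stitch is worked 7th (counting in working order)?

== STITCH ==
P

Derivation:
Row 4: (4-1) mod 3 = 0, so use chart row 1. Even row -> WS.
Chart row 1 tiled across columns 1-8: K K P K K P K K
WS row: flip the tiled sequence (start at column 8) and apply K<->P; O and / stay.
Row 4 as worked: P P K P P K P P
The 7th stitch worked is P.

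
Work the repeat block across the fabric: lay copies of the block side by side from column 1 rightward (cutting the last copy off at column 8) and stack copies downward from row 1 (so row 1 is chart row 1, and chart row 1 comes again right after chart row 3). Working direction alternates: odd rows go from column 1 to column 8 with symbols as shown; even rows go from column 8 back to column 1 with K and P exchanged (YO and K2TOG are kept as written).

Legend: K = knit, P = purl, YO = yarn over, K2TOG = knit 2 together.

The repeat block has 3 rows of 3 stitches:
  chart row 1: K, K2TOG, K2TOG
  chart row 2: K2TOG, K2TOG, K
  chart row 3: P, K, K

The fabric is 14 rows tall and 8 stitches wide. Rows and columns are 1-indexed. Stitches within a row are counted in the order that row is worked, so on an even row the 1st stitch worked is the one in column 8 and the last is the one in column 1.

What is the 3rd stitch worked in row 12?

Stitch:
P

Derivation:
For row 12: chart row = ((12-1) mod 3) + 1 = 3; this is a WS (even) row.
Chart row 3 tiled across columns 1-8: P K K P K K P K
WS row: flip the tiled sequence (start at column 8) and apply K<->P; YO and K2TOG stay.
Row 12 as worked: P K P P K P P K
Counting 3 along the worked row gives P.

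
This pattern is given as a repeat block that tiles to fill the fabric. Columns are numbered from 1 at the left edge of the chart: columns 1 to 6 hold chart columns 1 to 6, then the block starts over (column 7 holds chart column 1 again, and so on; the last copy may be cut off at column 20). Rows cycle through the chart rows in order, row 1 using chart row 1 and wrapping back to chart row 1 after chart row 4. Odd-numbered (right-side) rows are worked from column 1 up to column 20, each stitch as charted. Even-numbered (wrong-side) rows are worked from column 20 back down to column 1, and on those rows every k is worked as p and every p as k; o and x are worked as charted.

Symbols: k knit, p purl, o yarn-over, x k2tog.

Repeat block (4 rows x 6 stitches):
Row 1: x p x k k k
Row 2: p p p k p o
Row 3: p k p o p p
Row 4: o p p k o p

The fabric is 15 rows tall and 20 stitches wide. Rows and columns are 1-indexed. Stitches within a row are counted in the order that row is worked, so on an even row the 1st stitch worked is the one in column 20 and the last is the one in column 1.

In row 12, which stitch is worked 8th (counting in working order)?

== STITCH ==
o

Derivation:
Row 12: (12-1) mod 4 = 3, so use chart row 4. Even row -> WS.
Chart row 4 tiled across columns 1-20: o p p k o p o p p k o p o p p k o p o p
Wrong side: read the tiled row from column 20 down to 1 and exchange k with p (leave o, x).
Row 12 as worked: k o k o p k k o k o p k k o k o p k k o
The 8th stitch worked is o.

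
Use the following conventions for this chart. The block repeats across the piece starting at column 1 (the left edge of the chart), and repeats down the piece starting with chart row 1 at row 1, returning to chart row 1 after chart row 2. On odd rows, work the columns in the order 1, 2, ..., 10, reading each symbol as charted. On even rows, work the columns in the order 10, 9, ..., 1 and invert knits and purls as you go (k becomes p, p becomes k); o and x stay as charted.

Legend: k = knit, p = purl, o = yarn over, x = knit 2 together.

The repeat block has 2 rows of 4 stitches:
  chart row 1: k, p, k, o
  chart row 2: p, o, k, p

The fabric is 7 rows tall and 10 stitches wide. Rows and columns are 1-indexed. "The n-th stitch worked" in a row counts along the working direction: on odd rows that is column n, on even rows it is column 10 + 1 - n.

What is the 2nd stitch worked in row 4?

For row 4: chart row = ((4-1) mod 2) + 1 = 2; this is a WS (even) row.
Chart row 2 tiled across columns 1-10: p o k p p o k p p o
WS row: flip the tiled sequence (start at column 10) and apply k<->p; o and x stay.
Row 4 as worked: o k k p o k k p o k
The 2nd stitch worked is k.

Result:
k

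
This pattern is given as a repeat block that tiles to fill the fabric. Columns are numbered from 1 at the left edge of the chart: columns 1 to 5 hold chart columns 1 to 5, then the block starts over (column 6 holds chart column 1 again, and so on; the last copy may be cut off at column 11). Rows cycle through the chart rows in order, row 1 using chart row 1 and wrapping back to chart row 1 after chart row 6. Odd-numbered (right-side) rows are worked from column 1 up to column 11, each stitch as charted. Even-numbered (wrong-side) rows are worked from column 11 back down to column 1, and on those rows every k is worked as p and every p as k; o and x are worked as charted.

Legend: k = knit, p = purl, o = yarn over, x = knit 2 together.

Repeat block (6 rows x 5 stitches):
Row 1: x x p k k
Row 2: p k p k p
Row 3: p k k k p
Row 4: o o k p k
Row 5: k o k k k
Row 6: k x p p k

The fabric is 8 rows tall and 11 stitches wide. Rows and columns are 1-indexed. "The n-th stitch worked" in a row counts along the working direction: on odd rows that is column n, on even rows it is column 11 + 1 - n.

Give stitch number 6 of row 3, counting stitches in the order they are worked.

Row 3: (3-1) mod 6 = 2, so use chart row 3. Odd row -> RS.
Chart row 3 tiled across columns 1-11: p k k k p p k k k p p
Right side: take the tiled row as-is (worked left to right from column 1).
Counting 6 along the worked row gives p.

== STITCH ==
p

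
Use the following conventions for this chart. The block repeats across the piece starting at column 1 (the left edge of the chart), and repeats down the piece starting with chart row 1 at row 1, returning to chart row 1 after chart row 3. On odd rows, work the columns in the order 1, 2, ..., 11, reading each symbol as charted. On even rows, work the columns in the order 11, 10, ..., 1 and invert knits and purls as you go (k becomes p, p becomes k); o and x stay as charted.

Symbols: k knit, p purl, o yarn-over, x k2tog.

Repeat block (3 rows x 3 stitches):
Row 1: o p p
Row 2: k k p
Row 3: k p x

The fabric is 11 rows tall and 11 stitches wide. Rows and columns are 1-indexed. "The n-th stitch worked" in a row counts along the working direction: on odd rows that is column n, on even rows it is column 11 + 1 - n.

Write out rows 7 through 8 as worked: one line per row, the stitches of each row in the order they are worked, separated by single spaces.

Row 7: chart row 1, RS - tile across columns 1-11 and work as-is.
Row 8: chart row 2, WS - tiled (columns 1-11): k k p k k p k k p k k; work from column 11 back to 1 with k<->p swapped.

== ROWS AS WORKED ==
o p p o p p o p p o p
p p k p p k p p k p p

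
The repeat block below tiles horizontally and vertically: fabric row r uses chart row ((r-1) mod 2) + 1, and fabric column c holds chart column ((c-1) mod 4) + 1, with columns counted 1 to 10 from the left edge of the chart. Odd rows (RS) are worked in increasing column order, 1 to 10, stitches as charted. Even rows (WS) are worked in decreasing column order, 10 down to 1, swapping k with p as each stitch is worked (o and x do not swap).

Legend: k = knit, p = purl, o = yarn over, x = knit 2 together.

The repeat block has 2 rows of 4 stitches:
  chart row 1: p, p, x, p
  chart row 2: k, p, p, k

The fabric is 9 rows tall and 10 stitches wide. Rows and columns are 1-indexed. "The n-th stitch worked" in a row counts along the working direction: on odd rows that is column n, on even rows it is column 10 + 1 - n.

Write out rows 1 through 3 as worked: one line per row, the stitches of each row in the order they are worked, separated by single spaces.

Result:
p p x p p p x p p p
k p p k k p p k k p
p p x p p p x p p p

Derivation:
Row 1: chart row 1, RS - tile across columns 1-10 and work as-is.
Row 2: chart row 2, WS - tiled (columns 1-10): k p p k k p p k k p; work from column 10 back to 1 with k<->p swapped.
Row 3: chart row 1, RS - tile across columns 1-10 and work as-is.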